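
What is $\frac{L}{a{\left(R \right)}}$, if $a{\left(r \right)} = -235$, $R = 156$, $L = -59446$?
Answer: $\frac{59446}{235} \approx 252.96$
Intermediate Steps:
$\frac{L}{a{\left(R \right)}} = - \frac{59446}{-235} = \left(-59446\right) \left(- \frac{1}{235}\right) = \frac{59446}{235}$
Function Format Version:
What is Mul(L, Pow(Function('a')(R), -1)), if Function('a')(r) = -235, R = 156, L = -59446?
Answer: Rational(59446, 235) ≈ 252.96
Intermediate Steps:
Mul(L, Pow(Function('a')(R), -1)) = Mul(-59446, Pow(-235, -1)) = Mul(-59446, Rational(-1, 235)) = Rational(59446, 235)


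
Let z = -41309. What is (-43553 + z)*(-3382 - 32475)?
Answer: 3042896734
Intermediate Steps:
(-43553 + z)*(-3382 - 32475) = (-43553 - 41309)*(-3382 - 32475) = -84862*(-35857) = 3042896734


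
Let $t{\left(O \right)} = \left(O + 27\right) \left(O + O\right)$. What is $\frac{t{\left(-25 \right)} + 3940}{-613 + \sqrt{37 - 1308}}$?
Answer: $- \frac{9808}{1571} - \frac{16 i \sqrt{1271}}{1571} \approx -6.2432 - 0.36309 i$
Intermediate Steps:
$t{\left(O \right)} = 2 O \left(27 + O\right)$ ($t{\left(O \right)} = \left(27 + O\right) 2 O = 2 O \left(27 + O\right)$)
$\frac{t{\left(-25 \right)} + 3940}{-613 + \sqrt{37 - 1308}} = \frac{2 \left(-25\right) \left(27 - 25\right) + 3940}{-613 + \sqrt{37 - 1308}} = \frac{2 \left(-25\right) 2 + 3940}{-613 + \sqrt{-1271}} = \frac{-100 + 3940}{-613 + i \sqrt{1271}} = \frac{3840}{-613 + i \sqrt{1271}}$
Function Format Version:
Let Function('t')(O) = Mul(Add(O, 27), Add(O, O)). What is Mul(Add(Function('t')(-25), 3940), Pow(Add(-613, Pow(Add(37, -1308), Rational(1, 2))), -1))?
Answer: Add(Rational(-9808, 1571), Mul(Rational(-16, 1571), I, Pow(1271, Rational(1, 2)))) ≈ Add(-6.2432, Mul(-0.36309, I))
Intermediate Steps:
Function('t')(O) = Mul(2, O, Add(27, O)) (Function('t')(O) = Mul(Add(27, O), Mul(2, O)) = Mul(2, O, Add(27, O)))
Mul(Add(Function('t')(-25), 3940), Pow(Add(-613, Pow(Add(37, -1308), Rational(1, 2))), -1)) = Mul(Add(Mul(2, -25, Add(27, -25)), 3940), Pow(Add(-613, Pow(Add(37, -1308), Rational(1, 2))), -1)) = Mul(Add(Mul(2, -25, 2), 3940), Pow(Add(-613, Pow(-1271, Rational(1, 2))), -1)) = Mul(Add(-100, 3940), Pow(Add(-613, Mul(I, Pow(1271, Rational(1, 2)))), -1)) = Mul(3840, Pow(Add(-613, Mul(I, Pow(1271, Rational(1, 2)))), -1))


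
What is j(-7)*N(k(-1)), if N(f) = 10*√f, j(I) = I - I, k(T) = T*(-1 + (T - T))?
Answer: 0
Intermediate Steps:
k(T) = -T (k(T) = T*(-1 + 0) = T*(-1) = -T)
j(I) = 0
j(-7)*N(k(-1)) = 0*(10*√(-1*(-1))) = 0*(10*√1) = 0*(10*1) = 0*10 = 0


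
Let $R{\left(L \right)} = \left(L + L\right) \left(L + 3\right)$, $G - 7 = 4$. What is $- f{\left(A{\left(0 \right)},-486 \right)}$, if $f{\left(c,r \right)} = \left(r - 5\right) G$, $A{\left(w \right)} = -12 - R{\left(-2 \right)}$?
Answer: $5401$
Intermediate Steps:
$G = 11$ ($G = 7 + 4 = 11$)
$R{\left(L \right)} = 2 L \left(3 + L\right)$
$A{\left(w \right)} = -8$ ($A{\left(w \right)} = -12 - 2 \left(-2\right) \left(3 - 2\right) = -12 - 2 \left(-2\right) 1 = -12 - -4 = -12 + 4 = -8$)
$f{\left(c,r \right)} = -55 + 11 r$ ($f{\left(c,r \right)} = \left(r - 5\right) 11 = \left(-5 + r\right) 11 = -55 + 11 r$)
$- f{\left(A{\left(0 \right)},-486 \right)} = - (-55 + 11 \left(-486\right)) = - (-55 - 5346) = \left(-1\right) \left(-5401\right) = 5401$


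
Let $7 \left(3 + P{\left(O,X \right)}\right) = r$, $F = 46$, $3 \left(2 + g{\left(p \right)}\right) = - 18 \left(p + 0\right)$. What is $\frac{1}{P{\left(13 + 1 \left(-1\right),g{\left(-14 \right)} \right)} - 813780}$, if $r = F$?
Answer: $- \frac{7}{5696435} \approx -1.2288 \cdot 10^{-6}$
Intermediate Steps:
$g{\left(p \right)} = -2 - 6 p$ ($g{\left(p \right)} = -2 + \frac{\left(-18\right) \left(p + 0\right)}{3} = -2 + \frac{\left(-18\right) p}{3} = -2 - 6 p$)
$r = 46$
$P{\left(O,X \right)} = \frac{25}{7}$ ($P{\left(O,X \right)} = -3 + \frac{1}{7} \cdot 46 = -3 + \frac{46}{7} = \frac{25}{7}$)
$\frac{1}{P{\left(13 + 1 \left(-1\right),g{\left(-14 \right)} \right)} - 813780} = \frac{1}{\frac{25}{7} - 813780} = \frac{1}{- \frac{5696435}{7}} = - \frac{7}{5696435}$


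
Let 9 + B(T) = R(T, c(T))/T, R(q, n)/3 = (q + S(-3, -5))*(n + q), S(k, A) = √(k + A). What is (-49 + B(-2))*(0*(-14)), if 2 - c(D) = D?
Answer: 0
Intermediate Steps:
c(D) = 2 - D
S(k, A) = √(A + k)
R(q, n) = 3*(n + q)*(q + 2*I*√2) (R(q, n) = 3*((q + √(-5 - 3))*(n + q)) = 3*((q + √(-8))*(n + q)) = 3*((q + 2*I*√2)*(n + q)) = 3*((n + q)*(q + 2*I*√2)) = 3*(n + q)*(q + 2*I*√2))
B(T) = -9 + (3*T² + 3*T*(2 - T) + 6*I*T*√2 + 6*I*√2*(2 - T))/T (B(T) = -9 + (3*T² + 3*(2 - T)*T + 6*I*(2 - T)*√2 + 6*I*T*√2)/T = -9 + (3*T² + 3*T*(2 - T) + 6*I*√2*(2 - T) + 6*I*T*√2)/T = -9 + (3*T² + 3*T*(2 - T) + 6*I*T*√2 + 6*I*√2*(2 - T))/T)
(-49 + B(-2))*(0*(-14)) = (-49 + (-3 + 12*I*√2/(-2)))*(0*(-14)) = (-49 + (-3 + 12*I*√2*(-½)))*0 = (-49 + (-3 - 6*I*√2))*0 = (-52 - 6*I*√2)*0 = 0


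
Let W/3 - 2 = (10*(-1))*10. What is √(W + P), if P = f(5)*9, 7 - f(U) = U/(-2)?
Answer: I*√834/2 ≈ 14.44*I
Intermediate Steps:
f(U) = 7 + U/2 (f(U) = 7 - U/(-2) = 7 - U*(-1)/2 = 7 - (-1)*U/2 = 7 + U/2)
W = -294 (W = 6 + 3*((10*(-1))*10) = 6 + 3*(-10*10) = 6 + 3*(-100) = 6 - 300 = -294)
P = 171/2 (P = (7 + (½)*5)*9 = (7 + 5/2)*9 = (19/2)*9 = 171/2 ≈ 85.500)
√(W + P) = √(-294 + 171/2) = √(-417/2) = I*√834/2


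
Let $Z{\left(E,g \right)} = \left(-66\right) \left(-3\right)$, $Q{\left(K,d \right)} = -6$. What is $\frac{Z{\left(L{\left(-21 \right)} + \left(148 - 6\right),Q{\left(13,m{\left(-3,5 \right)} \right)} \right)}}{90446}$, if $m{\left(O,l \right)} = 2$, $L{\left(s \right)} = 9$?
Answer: $\frac{99}{45223} \approx 0.0021892$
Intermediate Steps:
$Z{\left(E,g \right)} = 198$
$\frac{Z{\left(L{\left(-21 \right)} + \left(148 - 6\right),Q{\left(13,m{\left(-3,5 \right)} \right)} \right)}}{90446} = \frac{198}{90446} = 198 \cdot \frac{1}{90446} = \frac{99}{45223}$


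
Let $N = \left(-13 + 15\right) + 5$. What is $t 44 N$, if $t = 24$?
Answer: $7392$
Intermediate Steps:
$N = 7$ ($N = 2 + 5 = 7$)
$t 44 N = 24 \cdot 44 \cdot 7 = 1056 \cdot 7 = 7392$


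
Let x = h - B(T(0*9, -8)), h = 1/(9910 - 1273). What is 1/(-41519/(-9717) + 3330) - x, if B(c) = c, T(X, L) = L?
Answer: -2238598690784/279831277173 ≈ -7.9998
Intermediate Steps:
h = 1/8637 ≈ 0.00011578
x = 69097/8637 (x = 1/8637 - 1*(-8) = 1/8637 + 8 = 69097/8637 ≈ 8.0001)
1/(-41519/(-9717) + 3330) - x = 1/(-41519/(-9717) + 3330) - 1*69097/8637 = 1/(-41519*(-1/9717) + 3330) - 69097/8637 = 1/(41519/9717 + 3330) - 69097/8637 = 1/(32399129/9717) - 69097/8637 = 9717/32399129 - 69097/8637 = -2238598690784/279831277173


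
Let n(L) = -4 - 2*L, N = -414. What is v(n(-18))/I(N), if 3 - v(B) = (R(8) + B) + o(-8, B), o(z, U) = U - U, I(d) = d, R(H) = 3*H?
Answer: 53/414 ≈ 0.12802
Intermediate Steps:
o(z, U) = 0
v(B) = -21 - B (v(B) = 3 - ((3*8 + B) + 0) = 3 - ((24 + B) + 0) = 3 - (24 + B) = 3 + (-24 - B) = -21 - B)
v(n(-18))/I(N) = (-21 - (-4 - 2*(-18)))/(-414) = (-21 - (-4 + 36))*(-1/414) = (-21 - 1*32)*(-1/414) = (-21 - 32)*(-1/414) = -53*(-1/414) = 53/414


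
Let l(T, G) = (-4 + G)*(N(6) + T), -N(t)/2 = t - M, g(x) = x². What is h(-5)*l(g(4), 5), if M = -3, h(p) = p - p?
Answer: 0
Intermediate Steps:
h(p) = 0
N(t) = -6 - 2*t (N(t) = -2*(t - 1*(-3)) = -2*(t + 3) = -2*(3 + t) = -6 - 2*t)
l(T, G) = (-18 + T)*(-4 + G) (l(T, G) = (-4 + G)*((-6 - 2*6) + T) = (-4 + G)*((-6 - 12) + T) = (-4 + G)*(-18 + T) = (-18 + T)*(-4 + G))
h(-5)*l(g(4), 5) = 0*(72 - 18*5 - 4*4² + 5*4²) = 0*(72 - 90 - 4*16 + 5*16) = 0*(72 - 90 - 64 + 80) = 0*(-2) = 0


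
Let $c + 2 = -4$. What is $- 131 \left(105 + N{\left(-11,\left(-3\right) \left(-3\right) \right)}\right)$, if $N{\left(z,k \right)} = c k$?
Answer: $-6681$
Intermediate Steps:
$c = -6$ ($c = -2 - 4 = -6$)
$N{\left(z,k \right)} = - 6 k$
$- 131 \left(105 + N{\left(-11,\left(-3\right) \left(-3\right) \right)}\right) = - 131 \left(105 - 6 \left(\left(-3\right) \left(-3\right)\right)\right) = - 131 \left(105 - 54\right) = \left(-131\right) 51 = -6681$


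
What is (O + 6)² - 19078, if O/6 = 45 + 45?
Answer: 279038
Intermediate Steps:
O = 540 (O = 6*(45 + 45) = 6*90 = 540)
(O + 6)² - 19078 = (540 + 6)² - 19078 = 546² - 19078 = 298116 - 19078 = 279038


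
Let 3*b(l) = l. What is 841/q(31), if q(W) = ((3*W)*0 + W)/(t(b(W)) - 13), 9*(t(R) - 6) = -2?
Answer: -54665/279 ≈ -195.93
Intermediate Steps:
b(l) = l/3
t(R) = 52/9 (t(R) = 6 + (1/9)*(-2) = 6 - 2/9 = 52/9)
q(W) = -9*W/65 (q(W) = ((3*W)*0 + W)/(52/9 - 13) = (0 + W)/(-65/9) = W*(-9/65) = -9*W/65)
841/q(31) = 841/((-9/65*31)) = 841/(-279/65) = 841*(-65/279) = -54665/279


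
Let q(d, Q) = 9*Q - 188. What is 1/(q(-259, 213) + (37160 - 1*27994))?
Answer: 1/10895 ≈ 9.1785e-5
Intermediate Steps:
q(d, Q) = -188 + 9*Q
1/(q(-259, 213) + (37160 - 1*27994)) = 1/((-188 + 9*213) + (37160 - 1*27994)) = 1/((-188 + 1917) + (37160 - 27994)) = 1/(1729 + 9166) = 1/10895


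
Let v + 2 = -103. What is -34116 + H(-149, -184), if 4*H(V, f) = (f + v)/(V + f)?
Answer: -45442223/1332 ≈ -34116.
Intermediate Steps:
v = -105 (v = -2 - 103 = -105)
H(V, f) = (-105 + f)/(4*(V + f)) (H(V, f) = ((f - 105)/(V + f))/4 = ((-105 + f)/(V + f))/4 = (-105 + f)/(4*(V + f)))
-34116 + H(-149, -184) = -34116 + (-105 - 184)/(4*(-149 - 184)) = -34116 + (1/4)*(-289)/(-333) = -34116 + (1/4)*(-1/333)*(-289) = -34116 + 289/1332 = -45442223/1332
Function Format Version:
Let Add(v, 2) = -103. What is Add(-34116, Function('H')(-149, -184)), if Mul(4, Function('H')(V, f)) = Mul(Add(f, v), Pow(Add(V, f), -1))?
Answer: Rational(-45442223, 1332) ≈ -34116.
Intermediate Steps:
v = -105 (v = Add(-2, -103) = -105)
Function('H')(V, f) = Mul(Rational(1, 4), Pow(Add(V, f), -1), Add(-105, f)) (Function('H')(V, f) = Mul(Rational(1, 4), Mul(Add(f, -105), Pow(Add(V, f), -1))) = Mul(Rational(1, 4), Mul(Add(-105, f), Pow(Add(V, f), -1))) = Mul(Rational(1, 4), Mul(Pow(Add(V, f), -1), Add(-105, f))) = Mul(Rational(1, 4), Pow(Add(V, f), -1), Add(-105, f)))
Add(-34116, Function('H')(-149, -184)) = Add(-34116, Mul(Rational(1, 4), Pow(Add(-149, -184), -1), Add(-105, -184))) = Add(-34116, Mul(Rational(1, 4), Pow(-333, -1), -289)) = Add(-34116, Mul(Rational(1, 4), Rational(-1, 333), -289)) = Add(-34116, Rational(289, 1332)) = Rational(-45442223, 1332)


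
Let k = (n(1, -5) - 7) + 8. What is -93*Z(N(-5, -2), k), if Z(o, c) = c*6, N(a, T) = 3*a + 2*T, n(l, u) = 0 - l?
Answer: 0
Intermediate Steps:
n(l, u) = -l
N(a, T) = 2*T + 3*a
k = 0 (k = (-1*1 - 7) + 8 = (-1 - 7) + 8 = -8 + 8 = 0)
Z(o, c) = 6*c
-93*Z(N(-5, -2), k) = -558*0 = -93*0 = 0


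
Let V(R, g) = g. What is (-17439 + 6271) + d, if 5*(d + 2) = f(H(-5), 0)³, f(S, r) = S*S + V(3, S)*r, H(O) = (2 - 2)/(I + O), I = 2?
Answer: -11170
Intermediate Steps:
H(O) = 0 (H(O) = (2 - 2)/(2 + O) = 0/(2 + O) = 0)
f(S, r) = S² + S*r (f(S, r) = S*S + S*r = S² + S*r)
d = -2 (d = -2 + (0*(0 + 0))³/5 = -2 + (0*0)³/5 = -2 + (⅕)*0³ = -2 + (⅕)*0 = -2 + 0 = -2)
(-17439 + 6271) + d = (-17439 + 6271) - 2 = -11168 - 2 = -11170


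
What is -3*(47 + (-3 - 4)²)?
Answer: -288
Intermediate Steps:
-3*(47 + (-3 - 4)²) = -3*(47 + (-7)²) = -3*(47 + 49) = -3*96 = -288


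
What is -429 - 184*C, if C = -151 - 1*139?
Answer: 52931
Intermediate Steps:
C = -290 (C = -151 - 139 = -290)
-429 - 184*C = -429 - 184*(-290) = -429 + 53360 = 52931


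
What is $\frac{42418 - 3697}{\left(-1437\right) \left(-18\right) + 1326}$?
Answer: $\frac{12907}{9064} \approx 1.424$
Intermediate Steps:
$\frac{42418 - 3697}{\left(-1437\right) \left(-18\right) + 1326} = \frac{38721}{25866 + 1326} = \frac{38721}{27192} = 38721 \cdot \frac{1}{27192} = \frac{12907}{9064}$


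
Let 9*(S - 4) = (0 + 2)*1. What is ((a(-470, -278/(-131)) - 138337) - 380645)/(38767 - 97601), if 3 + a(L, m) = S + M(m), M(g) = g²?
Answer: 80155366591/9086852466 ≈ 8.8210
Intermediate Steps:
S = 38/9 (S = 4 + ((0 + 2)*1)/9 = 4 + (2*1)/9 = 4 + (⅑)*2 = 4 + 2/9 = 38/9 ≈ 4.2222)
a(L, m) = 11/9 + m² (a(L, m) = -3 + (38/9 + m²) = 11/9 + m²)
((a(-470, -278/(-131)) - 138337) - 380645)/(38767 - 97601) = (((11/9 + (-278/(-131))²) - 138337) - 380645)/(38767 - 97601) = (((11/9 + (-278*(-1/131))²) - 138337) - 380645)/(-58834) = (((11/9 + (278/131)²) - 138337) - 380645)*(-1/58834) = (((11/9 + 77284/17161) - 138337) - 380645)*(-1/58834) = ((884327/154449 - 138337) - 380645)*(-1/58834) = (-21365126986/154449 - 380645)*(-1/58834) = -80155366591/154449*(-1/58834) = 80155366591/9086852466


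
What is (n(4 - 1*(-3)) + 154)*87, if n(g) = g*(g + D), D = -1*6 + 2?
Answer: 15225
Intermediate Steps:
D = -4 (D = -6 + 2 = -4)
n(g) = g*(-4 + g) (n(g) = g*(g - 4) = g*(-4 + g))
(n(4 - 1*(-3)) + 154)*87 = ((4 - 1*(-3))*(-4 + (4 - 1*(-3))) + 154)*87 = ((4 + 3)*(-4 + (4 + 3)) + 154)*87 = (7*(-4 + 7) + 154)*87 = (7*3 + 154)*87 = (21 + 154)*87 = 175*87 = 15225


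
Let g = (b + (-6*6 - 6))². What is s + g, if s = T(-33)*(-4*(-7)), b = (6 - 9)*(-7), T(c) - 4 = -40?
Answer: -567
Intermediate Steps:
T(c) = -36 (T(c) = 4 - 40 = -36)
b = 21 (b = -3*(-7) = 21)
g = 441 (g = (21 + (-6*6 - 6))² = (21 + (-36 - 6))² = (21 - 42)² = (-21)² = 441)
s = -1008 (s = -(-144)*(-7) = -36*28 = -1008)
s + g = -1008 + 441 = -567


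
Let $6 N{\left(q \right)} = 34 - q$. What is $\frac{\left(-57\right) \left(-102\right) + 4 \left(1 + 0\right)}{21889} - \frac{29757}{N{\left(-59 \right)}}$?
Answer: $- \frac{1302521588}{678559} \approx -1919.5$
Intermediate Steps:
$N{\left(q \right)} = \frac{17}{3} - \frac{q}{6}$ ($N{\left(q \right)} = \frac{34 - q}{6} = \frac{17}{3} - \frac{q}{6}$)
$\frac{\left(-57\right) \left(-102\right) + 4 \left(1 + 0\right)}{21889} - \frac{29757}{N{\left(-59 \right)}} = \frac{\left(-57\right) \left(-102\right) + 4 \left(1 + 0\right)}{21889} - \frac{29757}{\frac{17}{3} - - \frac{59}{6}} = \left(5814 + 4 \cdot 1\right) \frac{1}{21889} - \frac{29757}{\frac{17}{3} + \frac{59}{6}} = \left(5814 + 4\right) \frac{1}{21889} - \frac{29757}{\frac{31}{2}} = 5818 \cdot \frac{1}{21889} - \frac{59514}{31} = \frac{5818}{21889} - \frac{59514}{31} = - \frac{1302521588}{678559}$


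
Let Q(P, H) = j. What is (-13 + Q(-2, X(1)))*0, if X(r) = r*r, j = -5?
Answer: 0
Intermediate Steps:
X(r) = r²
Q(P, H) = -5
(-13 + Q(-2, X(1)))*0 = (-13 - 5)*0 = -18*0 = 0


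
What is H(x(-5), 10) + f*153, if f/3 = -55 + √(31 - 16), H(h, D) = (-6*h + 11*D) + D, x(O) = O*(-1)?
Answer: -25155 + 459*√15 ≈ -23377.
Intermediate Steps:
x(O) = -O
H(h, D) = -6*h + 12*D
f = -165 + 3*√15 (f = 3*(-55 + √(31 - 16)) = 3*(-55 + √15) = -165 + 3*√15 ≈ -153.38)
H(x(-5), 10) + f*153 = (-(-6)*(-5) + 12*10) + (-165 + 3*√15)*153 = (-6*5 + 120) + (-25245 + 459*√15) = (-30 + 120) + (-25245 + 459*√15) = 90 + (-25245 + 459*√15) = -25155 + 459*√15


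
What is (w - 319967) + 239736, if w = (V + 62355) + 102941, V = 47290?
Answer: 132355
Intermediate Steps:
w = 212586 (w = (47290 + 62355) + 102941 = 109645 + 102941 = 212586)
(w - 319967) + 239736 = (212586 - 319967) + 239736 = -107381 + 239736 = 132355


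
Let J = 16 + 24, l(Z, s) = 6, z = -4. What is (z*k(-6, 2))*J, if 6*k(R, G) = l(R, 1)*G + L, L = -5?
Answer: -560/3 ≈ -186.67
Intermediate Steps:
k(R, G) = -⅚ + G (k(R, G) = (6*G - 5)/6 = (-5 + 6*G)/6 = -⅚ + G)
J = 40
(z*k(-6, 2))*J = -4*(-⅚ + 2)*40 = -4*7/6*40 = -14/3*40 = -560/3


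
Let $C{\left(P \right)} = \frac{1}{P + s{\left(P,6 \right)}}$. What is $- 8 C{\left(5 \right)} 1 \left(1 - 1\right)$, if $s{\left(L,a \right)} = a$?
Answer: $0$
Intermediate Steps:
$C{\left(P \right)} = \frac{1}{6 + P}$ ($C{\left(P \right)} = \frac{1}{P + 6} = \frac{1}{6 + P}$)
$- 8 C{\left(5 \right)} 1 \left(1 - 1\right) = - \frac{8}{6 + 5} \cdot 1 \left(1 - 1\right) = - \frac{8}{11} \cdot 1 \cdot 0 = \left(-8\right) \frac{1}{11} \cdot 0 = \left(- \frac{8}{11}\right) 0 = 0$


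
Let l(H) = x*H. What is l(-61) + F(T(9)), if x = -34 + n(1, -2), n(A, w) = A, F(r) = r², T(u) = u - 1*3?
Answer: 2049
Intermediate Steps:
T(u) = -3 + u (T(u) = u - 3 = -3 + u)
x = -33 (x = -34 + 1 = -33)
l(H) = -33*H
l(-61) + F(T(9)) = -33*(-61) + (-3 + 9)² = 2013 + 6² = 2013 + 36 = 2049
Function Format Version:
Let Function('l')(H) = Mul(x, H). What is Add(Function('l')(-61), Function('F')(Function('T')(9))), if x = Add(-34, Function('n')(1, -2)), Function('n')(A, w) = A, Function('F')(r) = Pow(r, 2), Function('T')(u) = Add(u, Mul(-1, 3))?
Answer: 2049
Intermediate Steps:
Function('T')(u) = Add(-3, u) (Function('T')(u) = Add(u, -3) = Add(-3, u))
x = -33 (x = Add(-34, 1) = -33)
Function('l')(H) = Mul(-33, H)
Add(Function('l')(-61), Function('F')(Function('T')(9))) = Add(Mul(-33, -61), Pow(Add(-3, 9), 2)) = Add(2013, Pow(6, 2)) = Add(2013, 36) = 2049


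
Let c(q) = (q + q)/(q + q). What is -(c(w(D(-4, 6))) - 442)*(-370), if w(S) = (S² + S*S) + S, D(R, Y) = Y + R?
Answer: -163170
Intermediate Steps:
D(R, Y) = R + Y
w(S) = S + 2*S² (w(S) = (S² + S²) + S = 2*S² + S = S + 2*S²)
c(q) = 1 (c(q) = (2*q)/((2*q)) = (2*q)*(1/(2*q)) = 1)
-(c(w(D(-4, 6))) - 442)*(-370) = -(1 - 442)*(-370) = -(-441)*(-370) = -1*163170 = -163170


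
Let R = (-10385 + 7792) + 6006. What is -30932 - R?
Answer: -34345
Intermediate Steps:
R = 3413 (R = -2593 + 6006 = 3413)
-30932 - R = -30932 - 1*3413 = -30932 - 3413 = -34345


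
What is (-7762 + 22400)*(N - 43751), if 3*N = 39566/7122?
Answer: -6841393531700/10683 ≈ -6.4040e+8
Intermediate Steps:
N = 19783/10683 (N = (39566/7122)/3 = (39566*(1/7122))/3 = (⅓)*(19783/3561) = 19783/10683 ≈ 1.8518)
(-7762 + 22400)*(N - 43751) = (-7762 + 22400)*(19783/10683 - 43751) = 14638*(-467372150/10683) = -6841393531700/10683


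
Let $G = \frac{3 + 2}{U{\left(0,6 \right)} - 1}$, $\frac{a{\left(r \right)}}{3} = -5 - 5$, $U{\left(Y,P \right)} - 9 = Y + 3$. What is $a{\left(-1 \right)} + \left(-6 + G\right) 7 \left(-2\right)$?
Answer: $\frac{524}{11} \approx 47.636$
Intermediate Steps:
$U{\left(Y,P \right)} = 12 + Y$ ($U{\left(Y,P \right)} = 9 + \left(Y + 3\right) = 9 + \left(3 + Y\right) = 12 + Y$)
$a{\left(r \right)} = -30$ ($a{\left(r \right)} = 3 \left(-5 - 5\right) = 3 \left(-10\right) = -30$)
$G = \frac{5}{11}$ ($G = \frac{3 + 2}{\left(12 + 0\right) - 1} = \frac{5}{12 - 1} = \frac{5}{11} \approx 0.45455$)
$a{\left(-1 \right)} + \left(-6 + G\right) 7 \left(-2\right) = -30 + \left(-6 + \frac{5}{11}\right) 7 \left(-2\right) = -30 + \left(- \frac{61}{11}\right) 7 \left(-2\right) = -30 - - \frac{854}{11} = -30 + \frac{854}{11} = \frac{524}{11}$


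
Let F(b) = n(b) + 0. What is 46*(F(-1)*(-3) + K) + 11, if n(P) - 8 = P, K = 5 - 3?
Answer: -863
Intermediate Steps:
K = 2
n(P) = 8 + P
F(b) = 8 + b (F(b) = (8 + b) + 0 = 8 + b)
46*(F(-1)*(-3) + K) + 11 = 46*((8 - 1)*(-3) + 2) + 11 = 46*(7*(-3) + 2) + 11 = 46*(-21 + 2) + 11 = 46*(-19) + 11 = -874 + 11 = -863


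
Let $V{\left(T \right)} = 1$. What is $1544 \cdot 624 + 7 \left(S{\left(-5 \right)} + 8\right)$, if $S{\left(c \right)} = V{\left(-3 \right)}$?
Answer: $963519$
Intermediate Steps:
$S{\left(c \right)} = 1$
$1544 \cdot 624 + 7 \left(S{\left(-5 \right)} + 8\right) = 1544 \cdot 624 + 7 \left(1 + 8\right) = 963456 + 7 \cdot 9 = 963456 + 63 = 963519$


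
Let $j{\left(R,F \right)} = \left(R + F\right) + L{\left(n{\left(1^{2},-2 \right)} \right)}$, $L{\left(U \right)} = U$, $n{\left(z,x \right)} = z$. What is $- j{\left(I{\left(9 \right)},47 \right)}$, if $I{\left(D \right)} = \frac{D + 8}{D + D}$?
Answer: $- \frac{881}{18} \approx -48.944$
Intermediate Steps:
$I{\left(D \right)} = \frac{8 + D}{2 D}$
$j{\left(R,F \right)} = 1 + F + R$ ($j{\left(R,F \right)} = \left(R + F\right) + 1^{2} = \left(F + R\right) + 1 = 1 + F + R$)
$- j{\left(I{\left(9 \right)},47 \right)} = - (1 + 47 + \frac{8 + 9}{2 \cdot 9}) = - (1 + 47 + \frac{1}{2} \cdot \frac{1}{9} \cdot 17) = - (1 + 47 + \frac{17}{18}) = \left(-1\right) \frac{881}{18} = - \frac{881}{18}$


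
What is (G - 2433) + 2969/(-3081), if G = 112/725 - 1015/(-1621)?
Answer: -8810235041863/3620868225 ≈ -2433.2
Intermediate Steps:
G = 917427/1175225 (G = 112*(1/725) - 1015*(-1/1621) = 112/725 + 1015/1621 = 917427/1175225 ≈ 0.78064)
(G - 2433) + 2969/(-3081) = (917427/1175225 - 2433) + 2969/(-3081) = -2858404998/1175225 + 2969*(-1/3081) = -2858404998/1175225 - 2969/3081 = -8810235041863/3620868225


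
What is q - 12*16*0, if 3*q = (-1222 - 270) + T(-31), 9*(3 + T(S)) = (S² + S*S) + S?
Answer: -11564/27 ≈ -428.30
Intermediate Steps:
T(S) = -3 + S/9 + 2*S²/9 (T(S) = -3 + ((S² + S*S) + S)/9 = -3 + ((S² + S²) + S)/9 = -3 + (2*S² + S)/9 = -3 + (S + 2*S²)/9 = -3 + (S/9 + 2*S²/9) = -3 + S/9 + 2*S²/9)
q = -11564/27 (q = ((-1222 - 270) + (-3 + (⅑)*(-31) + (2/9)*(-31)²))/3 = (-1492 + (-3 - 31/9 + (2/9)*961))/3 = (-1492 + (-3 - 31/9 + 1922/9))/3 = (-1492 + 1864/9)/3 = (⅓)*(-11564/9) = -11564/27 ≈ -428.30)
q - 12*16*0 = -11564/27 - 12*16*0 = -11564/27 - 192*0 = -11564/27 + 0 = -11564/27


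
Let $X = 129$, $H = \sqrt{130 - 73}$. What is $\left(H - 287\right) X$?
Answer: $-37023 + 129 \sqrt{57} \approx -36049.0$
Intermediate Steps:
$H = \sqrt{57} \approx 7.5498$
$\left(H - 287\right) X = \left(\sqrt{57} - 287\right) 129 = \left(-287 + \sqrt{57}\right) 129 = -37023 + 129 \sqrt{57}$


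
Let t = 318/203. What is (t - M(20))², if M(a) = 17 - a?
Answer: 859329/41209 ≈ 20.853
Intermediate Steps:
t = 318/203 (t = 318*(1/203) = 318/203 ≈ 1.5665)
(t - M(20))² = (318/203 - (17 - 1*20))² = (318/203 - (17 - 20))² = (318/203 - 1*(-3))² = (318/203 + 3)² = (927/203)² = 859329/41209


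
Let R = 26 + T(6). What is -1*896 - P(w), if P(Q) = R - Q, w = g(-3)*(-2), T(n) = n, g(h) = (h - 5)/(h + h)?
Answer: -2792/3 ≈ -930.67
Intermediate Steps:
g(h) = (-5 + h)/(2*h) (g(h) = (-5 + h)/((2*h)) = (-5 + h)*(1/(2*h)) = (-5 + h)/(2*h))
w = -8/3 (w = ((½)*(-5 - 3)/(-3))*(-2) = ((½)*(-⅓)*(-8))*(-2) = (4/3)*(-2) = -8/3 ≈ -2.6667)
R = 32 (R = 26 + 6 = 32)
P(Q) = 32 - Q
-1*896 - P(w) = -1*896 - (32 - 1*(-8/3)) = -896 - (32 + 8/3) = -896 - 1*104/3 = -896 - 104/3 = -2792/3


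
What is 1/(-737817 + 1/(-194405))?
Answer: -194405/143435313886 ≈ -1.3553e-6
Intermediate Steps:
1/(-737817 + 1/(-194405)) = 1/(-737817 - 1/194405) = 1/(-143435313886/194405) = -194405/143435313886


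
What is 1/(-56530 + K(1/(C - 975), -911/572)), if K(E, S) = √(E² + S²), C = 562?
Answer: -3154795018254880/178340562240389244167 - 236236*√141559122233/178340562240389244167 ≈ -1.7690e-5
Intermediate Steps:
1/(-56530 + K(1/(C - 975), -911/572)) = 1/(-56530 + √((1/(562 - 975))² + (-911/572)²)) = 1/(-56530 + √((1/(-413))² + (-911*1/572)²)) = 1/(-56530 + √((-1/413)² + (-911/572)²)) = 1/(-56530 + √(1/170569 + 829921/327184)) = 1/(-56530 + √(141559122233/55807447696)) = 1/(-56530 + √141559122233/236236)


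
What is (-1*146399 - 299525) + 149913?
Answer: -296011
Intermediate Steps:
(-1*146399 - 299525) + 149913 = (-146399 - 299525) + 149913 = -445924 + 149913 = -296011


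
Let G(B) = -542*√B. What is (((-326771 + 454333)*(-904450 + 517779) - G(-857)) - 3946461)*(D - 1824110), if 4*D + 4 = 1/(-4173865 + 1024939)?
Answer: 1133369121935618725818635/12595704 - 6226485761388295*I*√857/6297852 ≈ 8.9981e+16 - 2.8943e+10*I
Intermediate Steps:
D = -12595705/12595704 (D = -1 + 1/(4*(-4173865 + 1024939)) = -1 + (¼)/(-3148926) = -1 + (¼)*(-1/3148926) = -1 - 1/12595704 = -12595705/12595704 ≈ -1.0000)
(((-326771 + 454333)*(-904450 + 517779) - G(-857)) - 3946461)*(D - 1824110) = (((-326771 + 454333)*(-904450 + 517779) - (-542)*√(-857)) - 3946461)*(-12595705/12595704 - 1824110) = ((127562*(-386671) - (-542)*I*√857) - 3946461)*(-22975962219145/12595704) = ((-49324526102 - (-542)*I*√857) - 3946461)*(-22975962219145/12595704) = ((-49324526102 + 542*I*√857) - 3946461)*(-22975962219145/12595704) = (-49328472563 + 542*I*√857)*(-22975962219145/12595704) = 1133369121935618725818635/12595704 - 6226485761388295*I*√857/6297852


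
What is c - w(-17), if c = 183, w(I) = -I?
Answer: 166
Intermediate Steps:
c - w(-17) = 183 - (-1)*(-17) = 183 - 1*17 = 183 - 17 = 166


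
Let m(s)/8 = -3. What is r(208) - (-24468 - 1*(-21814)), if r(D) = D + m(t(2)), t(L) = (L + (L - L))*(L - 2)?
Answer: 2838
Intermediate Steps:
t(L) = L*(-2 + L) (t(L) = (L + 0)*(-2 + L) = L*(-2 + L))
m(s) = -24 (m(s) = 8*(-3) = -24)
r(D) = -24 + D (r(D) = D - 24 = -24 + D)
r(208) - (-24468 - 1*(-21814)) = (-24 + 208) - (-24468 - 1*(-21814)) = 184 - (-24468 + 21814) = 184 - 1*(-2654) = 184 + 2654 = 2838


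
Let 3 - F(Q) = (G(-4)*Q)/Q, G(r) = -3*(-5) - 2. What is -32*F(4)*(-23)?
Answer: -7360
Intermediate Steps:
G(r) = 13 (G(r) = 15 - 2 = 13)
F(Q) = -10 (F(Q) = 3 - 13*Q/Q = 3 - 1*13 = 3 - 13 = -10)
-32*F(4)*(-23) = -32*(-10)*(-23) = 320*(-23) = -7360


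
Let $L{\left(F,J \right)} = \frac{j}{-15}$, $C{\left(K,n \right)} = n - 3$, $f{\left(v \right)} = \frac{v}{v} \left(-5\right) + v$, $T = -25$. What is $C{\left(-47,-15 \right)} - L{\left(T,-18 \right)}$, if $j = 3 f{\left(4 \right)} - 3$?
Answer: $- \frac{92}{5} \approx -18.4$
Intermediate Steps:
$f{\left(v \right)} = -5 + v$ ($f{\left(v \right)} = 1 \left(-5\right) + v = -5 + v$)
$C{\left(K,n \right)} = -3 + n$
$j = -6$ ($j = 3 \left(-5 + 4\right) - 3 = 3 \left(-1\right) - 3 = -3 - 3 = -6$)
$L{\left(F,J \right)} = \frac{2}{5}$ ($L{\left(F,J \right)} = - \frac{6}{-15} = \left(-6\right) \left(- \frac{1}{15}\right) = \frac{2}{5}$)
$C{\left(-47,-15 \right)} - L{\left(T,-18 \right)} = \left(-3 - 15\right) - \frac{2}{5} = -18 - \frac{2}{5} = - \frac{92}{5}$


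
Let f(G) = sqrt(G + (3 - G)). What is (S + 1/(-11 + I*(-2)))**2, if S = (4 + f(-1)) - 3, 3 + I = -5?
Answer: 111/25 + 12*sqrt(3)/5 ≈ 8.5969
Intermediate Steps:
I = -8 (I = -3 - 5 = -8)
f(G) = sqrt(3)
S = 1 + sqrt(3) (S = (4 + sqrt(3)) - 3 = 1 + sqrt(3) ≈ 2.7321)
(S + 1/(-11 + I*(-2)))**2 = ((1 + sqrt(3)) + 1/(-11 - 8*(-2)))**2 = ((1 + sqrt(3)) + 1/(-11 + 16))**2 = ((1 + sqrt(3)) + 1/5)**2 = (6/5 + sqrt(3))**2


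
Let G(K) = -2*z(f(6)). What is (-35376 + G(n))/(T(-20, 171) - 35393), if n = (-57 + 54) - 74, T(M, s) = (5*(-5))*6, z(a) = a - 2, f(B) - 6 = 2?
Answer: 35388/35543 ≈ 0.99564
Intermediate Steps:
f(B) = 8 (f(B) = 6 + 2 = 8)
z(a) = -2 + a
T(M, s) = -150 (T(M, s) = -25*6 = -150)
n = -77 (n = -3 - 74 = -77)
G(K) = -12 (G(K) = -2*(-2 + 8) = -2*6 = -12)
(-35376 + G(n))/(T(-20, 171) - 35393) = (-35376 - 12)/(-150 - 35393) = -35388/(-35543) = -35388*(-1/35543) = 35388/35543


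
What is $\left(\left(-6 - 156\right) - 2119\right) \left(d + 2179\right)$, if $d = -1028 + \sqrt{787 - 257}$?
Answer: $-2625431 - 2281 \sqrt{530} \approx -2.6779 \cdot 10^{6}$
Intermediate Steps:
$d = -1028 + \sqrt{530} \approx -1005.0$
$\left(\left(-6 - 156\right) - 2119\right) \left(d + 2179\right) = \left(\left(-6 - 156\right) - 2119\right) \left(\left(-1028 + \sqrt{530}\right) + 2179\right) = \left(\left(-6 - 156\right) - 2119\right) \left(1151 + \sqrt{530}\right) = \left(-162 - 2119\right) \left(1151 + \sqrt{530}\right) = - 2281 \left(1151 + \sqrt{530}\right) = -2625431 - 2281 \sqrt{530}$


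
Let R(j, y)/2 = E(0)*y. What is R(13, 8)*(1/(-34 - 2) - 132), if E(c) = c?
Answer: 0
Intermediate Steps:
R(j, y) = 0 (R(j, y) = 2*(0*y) = 2*0 = 0)
R(13, 8)*(1/(-34 - 2) - 132) = 0*(1/(-34 - 2) - 132) = 0*(1/(-36) - 132) = 0*(-1/36 - 132) = 0*(-4753/36) = 0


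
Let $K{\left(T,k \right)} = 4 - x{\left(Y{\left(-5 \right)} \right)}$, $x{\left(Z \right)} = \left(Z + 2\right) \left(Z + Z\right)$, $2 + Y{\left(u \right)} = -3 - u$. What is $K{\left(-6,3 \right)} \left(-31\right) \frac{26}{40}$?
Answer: $- \frac{403}{5} \approx -80.6$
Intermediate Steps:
$Y{\left(u \right)} = -5 - u$ ($Y{\left(u \right)} = -2 - \left(3 + u\right) = -5 - u$)
$x{\left(Z \right)} = 2 Z \left(2 + Z\right)$ ($x{\left(Z \right)} = \left(2 + Z\right) 2 Z = 2 Z \left(2 + Z\right)$)
$K{\left(T,k \right)} = 4$ ($K{\left(T,k \right)} = 4 - 2 \left(-5 - -5\right) \left(2 - 0\right) = 4 - 2 \left(-5 + 5\right) \left(2 + \left(-5 + 5\right)\right) = 4 - 2 \cdot 0 \left(2 + 0\right) = 4 - 2 \cdot 0 \cdot 2 = 4 - 0 = 4 + 0 = 4$)
$K{\left(-6,3 \right)} \left(-31\right) \frac{26}{40} = 4 \left(-31\right) \frac{26}{40} = - 124 \cdot 26 \cdot \frac{1}{40} = \left(-124\right) \frac{13}{20} = - \frac{403}{5}$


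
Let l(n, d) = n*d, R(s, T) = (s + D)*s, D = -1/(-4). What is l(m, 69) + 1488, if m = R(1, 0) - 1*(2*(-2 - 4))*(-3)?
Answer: -3639/4 ≈ -909.75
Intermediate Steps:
D = ¼ (D = -1*(-¼) = ¼ ≈ 0.25000)
R(s, T) = s*(¼ + s) (R(s, T) = (s + ¼)*s = (¼ + s)*s = s*(¼ + s))
m = -139/4 (m = 1*(¼ + 1) - 1*(2*(-2 - 4))*(-3) = 1*(5/4) - 1*(2*(-6))*(-3) = 5/4 - 1*(-12)*(-3) = 5/4 - (-12)*(-3) = 5/4 - 1*36 = 5/4 - 36 = -139/4 ≈ -34.750)
l(n, d) = d*n
l(m, 69) + 1488 = 69*(-139/4) + 1488 = -9591/4 + 1488 = -3639/4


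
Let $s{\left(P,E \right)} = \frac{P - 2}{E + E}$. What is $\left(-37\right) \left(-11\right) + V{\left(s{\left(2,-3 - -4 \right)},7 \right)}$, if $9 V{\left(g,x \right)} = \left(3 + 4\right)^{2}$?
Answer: $\frac{3712}{9} \approx 412.44$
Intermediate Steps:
$s{\left(P,E \right)} = \frac{-2 + P}{2 E}$
$V{\left(g,x \right)} = \frac{49}{9}$ ($V{\left(g,x \right)} = \frac{\left(3 + 4\right)^{2}}{9} = \frac{7^{2}}{9} = \frac{1}{9} \cdot 49 = \frac{49}{9}$)
$\left(-37\right) \left(-11\right) + V{\left(s{\left(2,-3 - -4 \right)},7 \right)} = \left(-37\right) \left(-11\right) + \frac{49}{9} = 407 + \frac{49}{9} = \frac{3712}{9}$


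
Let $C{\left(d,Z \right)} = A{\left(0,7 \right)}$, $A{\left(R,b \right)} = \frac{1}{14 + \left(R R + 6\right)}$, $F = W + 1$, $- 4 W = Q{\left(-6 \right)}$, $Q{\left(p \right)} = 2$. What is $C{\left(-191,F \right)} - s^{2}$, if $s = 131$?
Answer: $- \frac{343219}{20} \approx -17161.0$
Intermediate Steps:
$W = - \frac{1}{2}$ ($W = \left(- \frac{1}{4}\right) 2 = - \frac{1}{2} \approx -0.5$)
$F = \frac{1}{2}$ ($F = - \frac{1}{2} + 1 = \frac{1}{2} \approx 0.5$)
$A{\left(R,b \right)} = \frac{1}{20 + R^{2}}$ ($A{\left(R,b \right)} = \frac{1}{14 + \left(R^{2} + 6\right)} = \frac{1}{14 + \left(6 + R^{2}\right)} = \frac{1}{20 + R^{2}}$)
$C{\left(d,Z \right)} = \frac{1}{20}$ ($C{\left(d,Z \right)} = \frac{1}{20 + 0^{2}} = \frac{1}{20 + 0} = \frac{1}{20}$)
$C{\left(-191,F \right)} - s^{2} = \frac{1}{20} - 131^{2} = \frac{1}{20} - 17161 = - \frac{343219}{20}$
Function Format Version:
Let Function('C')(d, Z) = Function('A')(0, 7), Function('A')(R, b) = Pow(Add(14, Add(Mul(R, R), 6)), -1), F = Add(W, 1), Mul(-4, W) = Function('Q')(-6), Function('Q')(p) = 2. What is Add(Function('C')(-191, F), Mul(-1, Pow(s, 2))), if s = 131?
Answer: Rational(-343219, 20) ≈ -17161.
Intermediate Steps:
W = Rational(-1, 2) (W = Mul(Rational(-1, 4), 2) = Rational(-1, 2) ≈ -0.50000)
F = Rational(1, 2) (F = Add(Rational(-1, 2), 1) = Rational(1, 2) ≈ 0.50000)
Function('A')(R, b) = Pow(Add(20, Pow(R, 2)), -1) (Function('A')(R, b) = Pow(Add(14, Add(Pow(R, 2), 6)), -1) = Pow(Add(14, Add(6, Pow(R, 2))), -1) = Pow(Add(20, Pow(R, 2)), -1))
Function('C')(d, Z) = Rational(1, 20) (Function('C')(d, Z) = Pow(Add(20, Pow(0, 2)), -1) = Pow(Add(20, 0), -1) = Pow(20, -1) = Rational(1, 20))
Add(Function('C')(-191, F), Mul(-1, Pow(s, 2))) = Add(Rational(1, 20), Mul(-1, Pow(131, 2))) = Add(Rational(1, 20), Mul(-1, 17161)) = Add(Rational(1, 20), -17161) = Rational(-343219, 20)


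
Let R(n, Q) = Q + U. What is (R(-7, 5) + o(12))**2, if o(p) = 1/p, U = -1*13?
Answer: 9025/144 ≈ 62.674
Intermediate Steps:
U = -13
R(n, Q) = -13 + Q (R(n, Q) = Q - 13 = -13 + Q)
(R(-7, 5) + o(12))**2 = ((-13 + 5) + 1/12)**2 = (-8 + 1/12)**2 = (-95/12)**2 = 9025/144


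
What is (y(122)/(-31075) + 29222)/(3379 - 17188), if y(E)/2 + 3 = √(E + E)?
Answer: -908073656/429114675 + 4*√61/429114675 ≈ -2.1162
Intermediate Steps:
y(E) = -6 + 2*√2*√E (y(E) = -6 + 2*√(E + E) = -6 + 2*√(2*E) = -6 + 2*(√2*√E) = -6 + 2*√2*√E)
(y(122)/(-31075) + 29222)/(3379 - 17188) = ((-6 + 2*√2*√122)/(-31075) + 29222)/(3379 - 17188) = ((-6 + 4*√61)*(-1/31075) + 29222)/(-13809) = ((6/31075 - 4*√61/31075) + 29222)*(-1/13809) = (908073656/31075 - 4*√61/31075)*(-1/13809) = -908073656/429114675 + 4*√61/429114675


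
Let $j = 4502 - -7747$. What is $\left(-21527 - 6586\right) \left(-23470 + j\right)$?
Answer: $315455973$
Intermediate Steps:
$j = 12249$ ($j = 4502 + 7747 = 12249$)
$\left(-21527 - 6586\right) \left(-23470 + j\right) = \left(-21527 - 6586\right) \left(-23470 + 12249\right) = \left(-28113\right) \left(-11221\right) = 315455973$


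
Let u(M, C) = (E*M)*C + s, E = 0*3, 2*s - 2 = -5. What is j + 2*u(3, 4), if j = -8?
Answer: -11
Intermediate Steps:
s = -3/2 (s = 1 + (1/2)*(-5) = 1 - 5/2 = -3/2 ≈ -1.5000)
E = 0
u(M, C) = -3/2 (u(M, C) = (0*M)*C - 3/2 = 0*C - 3/2 = 0 - 3/2 = -3/2)
j + 2*u(3, 4) = -8 + 2*(-3/2) = -8 - 3 = -11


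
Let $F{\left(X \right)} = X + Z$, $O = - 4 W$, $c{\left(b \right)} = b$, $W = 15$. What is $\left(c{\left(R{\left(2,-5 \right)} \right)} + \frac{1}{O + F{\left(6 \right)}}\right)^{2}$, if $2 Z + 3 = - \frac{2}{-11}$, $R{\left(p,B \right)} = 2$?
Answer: $\frac{5837056}{1485961} \approx 3.9281$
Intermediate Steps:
$Z = - \frac{31}{22}$ ($Z = - \frac{3}{2} + \frac{\left(-2\right) \frac{1}{-11}}{2} = - \frac{3}{2} + \frac{\left(-2\right) \left(- \frac{1}{11}\right)}{2} = - \frac{3}{2} + \frac{1}{2} \cdot \frac{2}{11} = - \frac{3}{2} + \frac{1}{11} = - \frac{31}{22} \approx -1.4091$)
$O = -60$ ($O = \left(-4\right) 15 = -60$)
$F{\left(X \right)} = - \frac{31}{22} + X$ ($F{\left(X \right)} = X - \frac{31}{22} = - \frac{31}{22} + X$)
$\left(c{\left(R{\left(2,-5 \right)} \right)} + \frac{1}{O + F{\left(6 \right)}}\right)^{2} = \left(2 + \frac{1}{-60 + \left(- \frac{31}{22} + 6\right)}\right)^{2} = \left(2 + \frac{1}{-60 + \frac{101}{22}}\right)^{2} = \left(2 + \frac{1}{- \frac{1219}{22}}\right)^{2} = \left(2 - \frac{22}{1219}\right)^{2} = \left(\frac{2416}{1219}\right)^{2} = \frac{5837056}{1485961}$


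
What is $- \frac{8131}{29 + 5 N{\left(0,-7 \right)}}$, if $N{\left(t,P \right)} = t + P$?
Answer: $\frac{8131}{6} \approx 1355.2$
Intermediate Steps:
$N{\left(t,P \right)} = P + t$
$- \frac{8131}{29 + 5 N{\left(0,-7 \right)}} = - \frac{8131}{29 + 5 \left(-7 + 0\right)} = - \frac{8131}{29 + 5 \left(-7\right)} = - \frac{8131}{29 - 35} = - \frac{8131}{-6} = \left(-8131\right) \left(- \frac{1}{6}\right) = \frac{8131}{6}$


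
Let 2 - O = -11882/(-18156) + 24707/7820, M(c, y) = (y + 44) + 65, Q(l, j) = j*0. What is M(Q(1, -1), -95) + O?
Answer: 25443841/2087940 ≈ 12.186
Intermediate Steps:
Q(l, j) = 0
M(c, y) = 109 + y (M(c, y) = (44 + y) + 65 = 109 + y)
O = -3787319/2087940 (O = 2 - (-11882/(-18156) + 24707/7820) = 2 - (-11882*(-1/18156) + 24707*(1/7820)) = 2 - (5941/9078 + 24707/7820) = 2 - 1*7963199/2087940 = 2 - 7963199/2087940 = -3787319/2087940 ≈ -1.8139)
M(Q(1, -1), -95) + O = (109 - 95) - 3787319/2087940 = 14 - 3787319/2087940 = 25443841/2087940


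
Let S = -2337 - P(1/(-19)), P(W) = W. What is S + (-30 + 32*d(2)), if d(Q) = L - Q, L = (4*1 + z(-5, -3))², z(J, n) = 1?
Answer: -30988/19 ≈ -1630.9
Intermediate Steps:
S = -44402/19 (S = -2337 - 1/(-19) = -2337 - 1*(-1/19) = -2337 + 1/19 = -44402/19 ≈ -2336.9)
L = 25 (L = (4*1 + 1)² = (4 + 1)² = 5² = 25)
d(Q) = 25 - Q
S + (-30 + 32*d(2)) = -44402/19 + (-30 + 32*(25 - 1*2)) = -44402/19 + (-30 + 32*(25 - 2)) = -44402/19 + (-30 + 32*23) = -44402/19 + (-30 + 736) = -44402/19 + 706 = -30988/19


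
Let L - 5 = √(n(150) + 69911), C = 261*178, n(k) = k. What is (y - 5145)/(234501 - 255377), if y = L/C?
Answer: 239026405/969857208 - √70061/969857208 ≈ 0.24645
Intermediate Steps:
C = 46458
L = 5 + √70061 (L = 5 + √(150 + 69911) = 5 + √70061 ≈ 269.69)
y = 5/46458 + √70061/46458 (y = (5 + √70061)/46458 = (5 + √70061)*(1/46458) = 5/46458 + √70061/46458 ≈ 0.0058050)
(y - 5145)/(234501 - 255377) = ((5/46458 + √70061/46458) - 5145)/(234501 - 255377) = (-239026405/46458 + √70061/46458)/(-20876) = (-239026405/46458 + √70061/46458)*(-1/20876) = 239026405/969857208 - √70061/969857208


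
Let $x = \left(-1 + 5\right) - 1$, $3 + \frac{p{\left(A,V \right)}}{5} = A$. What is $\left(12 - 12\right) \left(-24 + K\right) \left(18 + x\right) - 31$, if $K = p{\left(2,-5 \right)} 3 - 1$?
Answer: $-31$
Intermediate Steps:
$p{\left(A,V \right)} = -15 + 5 A$
$x = 3$ ($x = 4 - 1 = 3$)
$K = -16$ ($K = \left(-15 + 5 \cdot 2\right) 3 - 1 = \left(-15 + 10\right) 3 - 1 = \left(-5\right) 3 - 1 = -15 - 1 = -16$)
$\left(12 - 12\right) \left(-24 + K\right) \left(18 + x\right) - 31 = \left(12 - 12\right) \left(-24 - 16\right) \left(18 + 3\right) - 31 = \left(12 - 12\right) \left(\left(-40\right) 21\right) - 31 = 0 \left(-840\right) - 31 = 0 - 31 = -31$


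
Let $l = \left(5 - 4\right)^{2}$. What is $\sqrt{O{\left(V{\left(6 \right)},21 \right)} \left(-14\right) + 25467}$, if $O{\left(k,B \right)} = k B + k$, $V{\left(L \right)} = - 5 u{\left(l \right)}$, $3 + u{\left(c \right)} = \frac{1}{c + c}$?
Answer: $\sqrt{21617} \approx 147.03$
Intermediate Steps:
$l = 1$ ($l = 1^{2} = 1$)
$u{\left(c \right)} = -3 + \frac{1}{2 c}$ ($u{\left(c \right)} = -3 + \frac{1}{c + c} = -3 + \frac{1}{2 c}$)
$V{\left(L \right)} = \frac{25}{2}$ ($V{\left(L \right)} = - 5 \left(-3 + \frac{1}{2 \cdot 1}\right) = - 5 \left(-3 + \frac{1}{2} \cdot 1\right) = - 5 \left(-3 + \frac{1}{2}\right) = \left(-5\right) \left(- \frac{5}{2}\right) = \frac{25}{2}$)
$O{\left(k,B \right)} = k + B k$ ($O{\left(k,B \right)} = B k + k = k + B k$)
$\sqrt{O{\left(V{\left(6 \right)},21 \right)} \left(-14\right) + 25467} = \sqrt{\frac{25 \left(1 + 21\right)}{2} \left(-14\right) + 25467} = \sqrt{\frac{25}{2} \cdot 22 \left(-14\right) + 25467} = \sqrt{275 \left(-14\right) + 25467} = \sqrt{-3850 + 25467} = \sqrt{21617}$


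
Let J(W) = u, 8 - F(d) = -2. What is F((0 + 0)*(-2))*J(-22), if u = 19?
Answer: 190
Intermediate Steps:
F(d) = 10 (F(d) = 8 - 1*(-2) = 8 + 2 = 10)
J(W) = 19
F((0 + 0)*(-2))*J(-22) = 10*19 = 190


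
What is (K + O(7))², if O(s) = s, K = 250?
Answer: 66049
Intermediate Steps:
(K + O(7))² = (250 + 7)² = 257² = 66049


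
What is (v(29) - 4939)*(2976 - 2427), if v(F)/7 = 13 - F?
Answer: -2772999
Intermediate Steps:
v(F) = 91 - 7*F (v(F) = 7*(13 - F) = 91 - 7*F)
(v(29) - 4939)*(2976 - 2427) = ((91 - 7*29) - 4939)*(2976 - 2427) = ((91 - 203) - 4939)*549 = (-112 - 4939)*549 = -5051*549 = -2772999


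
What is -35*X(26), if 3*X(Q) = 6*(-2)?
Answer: 140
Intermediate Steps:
X(Q) = -4 (X(Q) = (6*(-2))/3 = (⅓)*(-12) = -4)
-35*X(26) = -35*(-4) = 140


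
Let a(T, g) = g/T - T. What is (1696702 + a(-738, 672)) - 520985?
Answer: 144703853/123 ≈ 1.1765e+6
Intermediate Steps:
a(T, g) = -T + g/T
(1696702 + a(-738, 672)) - 520985 = (1696702 + (-1*(-738) + 672/(-738))) - 520985 = (1696702 + (738 + 672*(-1/738))) - 520985 = (1696702 + (738 - 112/123)) - 520985 = (1696702 + 90662/123) - 520985 = 208785008/123 - 520985 = 144703853/123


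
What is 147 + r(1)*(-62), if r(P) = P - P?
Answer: 147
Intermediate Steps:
r(P) = 0
147 + r(1)*(-62) = 147 + 0*(-62) = 147 + 0 = 147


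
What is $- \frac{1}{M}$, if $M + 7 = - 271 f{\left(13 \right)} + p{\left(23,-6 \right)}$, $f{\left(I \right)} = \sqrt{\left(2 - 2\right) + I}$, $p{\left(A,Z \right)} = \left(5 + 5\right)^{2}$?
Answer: $\frac{93}{946084} + \frac{271 \sqrt{13}}{946084} \approx 0.0011311$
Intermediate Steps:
$p{\left(A,Z \right)} = 100$ ($p{\left(A,Z \right)} = 10^{2} = 100$)
$f{\left(I \right)} = \sqrt{I}$ ($f{\left(I \right)} = \sqrt{0 + I} = \sqrt{I}$)
$M = 93 - 271 \sqrt{13}$ ($M = -7 + \left(- 271 \sqrt{13} + 100\right) = -7 + \left(100 - 271 \sqrt{13}\right) = 93 - 271 \sqrt{13} \approx -884.1$)
$- \frac{1}{M} = - \frac{1}{93 - 271 \sqrt{13}}$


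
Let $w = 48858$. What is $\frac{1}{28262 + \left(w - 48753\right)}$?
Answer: $\frac{1}{28367} \approx 3.5252 \cdot 10^{-5}$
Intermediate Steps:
$\frac{1}{28262 + \left(w - 48753\right)} = \frac{1}{28262 + \left(48858 - 48753\right)} = \frac{1}{28262 + 105} = \frac{1}{28367}$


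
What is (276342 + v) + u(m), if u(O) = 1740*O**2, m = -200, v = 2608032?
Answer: 72484374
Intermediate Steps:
(276342 + v) + u(m) = (276342 + 2608032) + 1740*(-200)**2 = 2884374 + 1740*40000 = 2884374 + 69600000 = 72484374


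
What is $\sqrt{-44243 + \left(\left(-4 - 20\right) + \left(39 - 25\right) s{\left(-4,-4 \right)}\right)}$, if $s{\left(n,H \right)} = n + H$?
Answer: $3 i \sqrt{4931} \approx 210.66 i$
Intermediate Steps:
$s{\left(n,H \right)} = H + n$
$\sqrt{-44243 + \left(\left(-4 - 20\right) + \left(39 - 25\right) s{\left(-4,-4 \right)}\right)} = \sqrt{-44243 + \left(\left(-4 - 20\right) + \left(39 - 25\right) \left(-4 - 4\right)\right)} = \sqrt{-44243 + \left(\left(-4 - 20\right) + \left(39 - 25\right) \left(-8\right)\right)} = \sqrt{-44243 + \left(-24 + 14 \left(-8\right)\right)} = \sqrt{-44243 - 136} = \sqrt{-44379} = 3 i \sqrt{4931}$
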